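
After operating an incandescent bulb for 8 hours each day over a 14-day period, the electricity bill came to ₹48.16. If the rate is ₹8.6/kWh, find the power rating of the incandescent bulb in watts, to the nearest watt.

50 W

Energy = ₹48.16 ÷ ₹8.6/kWh = 5.6 kWh
Runtime = 8 h/day × 14 days = 112 h
Power = 5.6 kWh ÷ 112 h = 0.05 kW = 50 W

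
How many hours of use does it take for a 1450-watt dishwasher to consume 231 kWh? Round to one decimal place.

Hours = 231 kWh ÷ 1.45 kW = 159.3 h

159.3 h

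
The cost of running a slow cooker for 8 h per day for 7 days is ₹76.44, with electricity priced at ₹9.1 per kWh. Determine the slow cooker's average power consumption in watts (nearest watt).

Energy = ₹76.44 ÷ ₹9.1/kWh = 8.4 kWh
Runtime = 8 h/day × 7 days = 56 h
Power = 8.4 kWh ÷ 56 h = 0.15 kW = 150 W

150 W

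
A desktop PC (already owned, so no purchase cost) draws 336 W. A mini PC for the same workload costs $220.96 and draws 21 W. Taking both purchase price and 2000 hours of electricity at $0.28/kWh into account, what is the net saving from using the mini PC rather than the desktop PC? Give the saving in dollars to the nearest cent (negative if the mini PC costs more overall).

desktop PC: $0.00 + (336/1000) kW × 2000 h × $0.28 = $0.00 + $188.16 = $188.16
mini PC: $220.96 + (21/1000) kW × 2000 h × $0.28 = $220.96 + $11.76 = $232.72
Saving = $188.16 − $232.72 = −$44.56

-$44.56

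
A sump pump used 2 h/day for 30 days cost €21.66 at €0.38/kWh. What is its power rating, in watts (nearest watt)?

950 W

Energy = €21.66 ÷ €0.38/kWh = 57 kWh
Runtime = 2 h/day × 30 days = 60 h
Power = 57 kWh ÷ 60 h = 0.95 kW = 950 W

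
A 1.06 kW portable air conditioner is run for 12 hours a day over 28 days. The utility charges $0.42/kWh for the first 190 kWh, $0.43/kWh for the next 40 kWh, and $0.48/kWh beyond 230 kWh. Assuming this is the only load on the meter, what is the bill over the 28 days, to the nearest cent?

Runtime = 12 h/day × 28 days = 336 h
Energy = 1.06 kW × 336 h = 356.16 kWh
Tier 1 (0–190 kWh): 190 × $0.42 = $79.8
Tier 2 (190–230 kWh): 40 × $0.43 = $17.2
Above 230 kWh: 126.16 × $0.48 = $60.5568
Bill = $157.56

$157.56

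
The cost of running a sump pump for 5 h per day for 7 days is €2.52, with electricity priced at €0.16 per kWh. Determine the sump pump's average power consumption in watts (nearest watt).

Energy = €2.52 ÷ €0.16/kWh = 15.75 kWh
Runtime = 5 h/day × 7 days = 35 h
Power = 15.75 kWh ÷ 35 h = 0.45 kW = 450 W

450 W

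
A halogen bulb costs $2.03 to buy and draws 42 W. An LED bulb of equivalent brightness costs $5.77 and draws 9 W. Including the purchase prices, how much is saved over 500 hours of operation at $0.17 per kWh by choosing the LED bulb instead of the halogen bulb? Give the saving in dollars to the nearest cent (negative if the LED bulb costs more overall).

halogen bulb: $2.03 + (42/1000) kW × 500 h × $0.17 = $2.03 + $3.57 = $5.6
LED bulb: $5.77 + (9/1000) kW × 500 h × $0.17 = $5.77 + $0.765 = $6.535
Saving = $5.6 − $6.535 = −$0.935 → -$0.94

-$0.94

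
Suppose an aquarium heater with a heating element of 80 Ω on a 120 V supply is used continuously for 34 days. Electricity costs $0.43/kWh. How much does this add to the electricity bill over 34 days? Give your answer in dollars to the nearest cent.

$63.16

Power = V²/R = 120²/80 = 180 W = 0.18 kW
Runtime = 24 h × 34 = 816 h
Energy = 0.18 kW × 816 h = 146.88 kWh
Cost = 146.88 kWh × $0.43/kWh = $63.16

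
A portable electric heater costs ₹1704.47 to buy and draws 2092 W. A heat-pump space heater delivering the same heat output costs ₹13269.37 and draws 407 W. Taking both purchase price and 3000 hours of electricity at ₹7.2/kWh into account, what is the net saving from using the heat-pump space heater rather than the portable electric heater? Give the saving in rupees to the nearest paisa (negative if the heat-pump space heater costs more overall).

₹24831.10

portable electric heater: ₹1704.47 + (2092/1000) kW × 3000 h × ₹7.2 = ₹1704.47 + ₹45187.2 = ₹46891.67
heat-pump space heater: ₹13269.37 + (407/1000) kW × 3000 h × ₹7.2 = ₹13269.37 + ₹8791.2 = ₹22060.57
Saving = ₹46891.67 − ₹22060.57 = ₹24831.1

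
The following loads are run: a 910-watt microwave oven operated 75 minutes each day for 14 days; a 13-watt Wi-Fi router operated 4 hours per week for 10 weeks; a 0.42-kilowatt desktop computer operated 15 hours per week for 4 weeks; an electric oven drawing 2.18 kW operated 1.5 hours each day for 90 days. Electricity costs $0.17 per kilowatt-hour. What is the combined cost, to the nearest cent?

microwave oven: Runtime = 75 min × 14 = 1050 min = 17.5 h
microwave oven: 0.91 kW × 17.5 h = 15.925 kWh
Wi-Fi router: Runtime = 4 h/week × 10 weeks = 40 h
Wi-Fi router: 0.013 kW × 40 h = 0.52 kWh
desktop computer: Runtime = 15 h/week × 4 weeks = 60 h
desktop computer: 0.42 kW × 60 h = 25.2 kWh
electric oven: Runtime = 1.5 h/day × 90 days = 135 h
electric oven: 2.18 kW × 135 h = 294.3 kWh
Total energy = 335.945 kWh
Cost = 335.945 × $0.17 = $57.11

$57.11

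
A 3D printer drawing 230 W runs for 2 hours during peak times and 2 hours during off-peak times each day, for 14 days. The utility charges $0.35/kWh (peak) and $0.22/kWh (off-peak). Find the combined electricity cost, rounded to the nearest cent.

$3.67

Peak energy = 0.23 kW × 2 h × 14 = 6.44 kWh
Off-peak energy = 0.23 kW × 2 h × 14 = 6.44 kWh
Cost = 6.44 × $0.35 + 6.44 × $0.22 = $2.254 + $1.4168 = $3.67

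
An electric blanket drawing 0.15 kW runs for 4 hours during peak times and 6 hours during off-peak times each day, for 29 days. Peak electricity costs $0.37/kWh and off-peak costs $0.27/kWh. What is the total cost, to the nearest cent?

$13.49

Peak energy = 0.15 kW × 4 h × 29 = 17.4 kWh
Off-peak energy = 0.15 kW × 6 h × 29 = 26.1 kWh
Cost = 17.4 × $0.37 + 26.1 × $0.27 = $6.438 + $7.047 = $13.49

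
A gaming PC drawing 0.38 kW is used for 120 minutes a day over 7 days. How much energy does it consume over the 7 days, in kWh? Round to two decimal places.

Runtime = 120 min × 7 = 840 min = 14 h
Energy = 0.38 kW × 14 h = 5.32 kWh

5.32 kWh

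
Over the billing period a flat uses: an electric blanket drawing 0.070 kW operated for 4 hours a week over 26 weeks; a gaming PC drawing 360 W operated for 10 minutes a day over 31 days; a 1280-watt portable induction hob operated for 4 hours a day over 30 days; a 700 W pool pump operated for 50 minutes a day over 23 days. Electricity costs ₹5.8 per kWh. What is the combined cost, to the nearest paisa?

electric blanket: Runtime = 4 h/week × 26 weeks = 104 h
electric blanket: 0.07 kW × 104 h = 7.28 kWh
gaming PC: Runtime = 10 min × 31 = 310 min = 5.166666… h
gaming PC: 0.36 kW × 5.166666… h = 1.86 kWh
portable induction hob: Runtime = 4 h/day × 30 days = 120 h
portable induction hob: 1.28 kW × 120 h = 153.6 kWh
pool pump: Runtime = 50 min × 23 = 1150 min = 19.166666… h
pool pump: 0.7 kW × 19.166666… h = 13.416666… kWh
Total energy = 176.156666… kWh
Cost = 176.156666… × ₹5.8 = ₹1021.71

₹1021.71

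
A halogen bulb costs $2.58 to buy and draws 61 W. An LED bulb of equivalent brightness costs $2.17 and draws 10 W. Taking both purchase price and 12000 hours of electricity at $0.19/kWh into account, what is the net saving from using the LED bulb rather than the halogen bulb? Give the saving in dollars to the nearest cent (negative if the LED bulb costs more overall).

$116.69

halogen bulb: $2.58 + (61/1000) kW × 12000 h × $0.19 = $2.58 + $139.08 = $141.66
LED bulb: $2.17 + (10/1000) kW × 12000 h × $0.19 = $2.17 + $22.8 = $24.97
Saving = $141.66 − $24.97 = $116.69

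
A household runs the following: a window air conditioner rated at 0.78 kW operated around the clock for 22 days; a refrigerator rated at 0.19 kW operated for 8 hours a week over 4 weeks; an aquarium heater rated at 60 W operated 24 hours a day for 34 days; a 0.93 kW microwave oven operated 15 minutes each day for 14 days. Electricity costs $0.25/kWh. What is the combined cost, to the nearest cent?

window air conditioner: Runtime = 24 h × 22 = 528 h
window air conditioner: 0.78 kW × 528 h = 411.84 kWh
refrigerator: Runtime = 8 h/week × 4 weeks = 32 h
refrigerator: 0.19 kW × 32 h = 6.08 kWh
aquarium heater: Runtime = 24 h × 34 = 816 h
aquarium heater: 0.06 kW × 816 h = 48.96 kWh
microwave oven: Runtime = 15 min × 14 = 210 min = 3.5 h
microwave oven: 0.93 kW × 3.5 h = 3.255 kWh
Total energy = 470.135 kWh
Cost = 470.135 × $0.25 = $117.53

$117.53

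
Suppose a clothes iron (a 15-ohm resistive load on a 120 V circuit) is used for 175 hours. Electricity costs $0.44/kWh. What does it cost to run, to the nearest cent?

Power = V²/R = 120²/15 = 960 W = 0.96 kW
Energy = 0.96 kW × 175 h = 168 kWh
Cost = 168 kWh × $0.44/kWh = $73.92

$73.92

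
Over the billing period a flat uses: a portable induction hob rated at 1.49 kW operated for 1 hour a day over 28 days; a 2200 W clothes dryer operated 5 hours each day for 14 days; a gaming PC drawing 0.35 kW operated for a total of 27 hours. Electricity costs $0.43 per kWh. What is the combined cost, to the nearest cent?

$88.22

portable induction hob: Runtime = 1 h/day × 28 days = 28 h
portable induction hob: 1.49 kW × 28 h = 41.72 kWh
clothes dryer: Runtime = 5 h/day × 14 days = 70 h
clothes dryer: 2.2 kW × 70 h = 154 kWh
gaming PC: 0.35 kW × 27 h = 9.45 kWh
Total energy = 205.17 kWh
Cost = 205.17 × $0.43 = $88.22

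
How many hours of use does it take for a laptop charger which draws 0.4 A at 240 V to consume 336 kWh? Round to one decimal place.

3500.0 h

Power = 0.4 A × 240 V = 96 W = 0.096 kW
Hours = 336 kWh ÷ 0.096 kW = 3500.0 h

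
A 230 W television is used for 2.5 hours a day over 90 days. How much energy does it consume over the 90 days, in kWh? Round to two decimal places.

51.75 kWh

Runtime = 2.5 h/day × 90 days = 225 h
Energy = 0.23 kW × 225 h = 51.75 kWh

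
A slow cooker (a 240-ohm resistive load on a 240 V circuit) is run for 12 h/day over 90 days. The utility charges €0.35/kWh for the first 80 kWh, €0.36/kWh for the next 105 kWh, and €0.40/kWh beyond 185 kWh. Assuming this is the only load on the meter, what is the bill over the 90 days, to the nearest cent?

Power = V²/R = 240²/240 = 240 W = 0.24 kW
Runtime = 12 h/day × 90 days = 1080 h
Energy = 0.24 kW × 1080 h = 259.2 kWh
Tier 1 (0–80 kWh): 80 × €0.35 = €28
Tier 2 (80–185 kWh): 105 × €0.36 = €37.8
Above 185 kWh: 74.2 × €0.40 = €29.68
Bill = €95.48

€95.48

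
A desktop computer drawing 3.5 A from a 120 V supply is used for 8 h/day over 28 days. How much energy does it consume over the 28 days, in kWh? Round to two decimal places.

Power = 3.5 A × 120 V = 420 W = 0.42 kW
Runtime = 8 h/day × 28 days = 224 h
Energy = 0.42 kW × 224 h = 94.08 kWh

94.08 kWh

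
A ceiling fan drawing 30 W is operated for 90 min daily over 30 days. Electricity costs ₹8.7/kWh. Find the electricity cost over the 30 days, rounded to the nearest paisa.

₹11.75

Runtime = 90 min × 30 = 2700 min = 45 h
Energy = 0.03 kW × 45 h = 1.35 kWh
Cost = 1.35 kWh × ₹8.7/kWh = ₹11.75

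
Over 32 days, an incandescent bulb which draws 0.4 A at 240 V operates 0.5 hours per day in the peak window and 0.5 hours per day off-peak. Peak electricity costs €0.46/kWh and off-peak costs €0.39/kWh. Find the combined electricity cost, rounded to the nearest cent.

€1.31

Power = 0.4 A × 240 V = 96 W = 0.096 kW
Peak energy = 0.096 kW × 0.5 h × 32 = 1.536 kWh
Off-peak energy = 0.096 kW × 0.5 h × 32 = 1.536 kWh
Cost = 1.536 × €0.46 + 1.536 × €0.39 = €0.70656 + €0.59904 = €1.31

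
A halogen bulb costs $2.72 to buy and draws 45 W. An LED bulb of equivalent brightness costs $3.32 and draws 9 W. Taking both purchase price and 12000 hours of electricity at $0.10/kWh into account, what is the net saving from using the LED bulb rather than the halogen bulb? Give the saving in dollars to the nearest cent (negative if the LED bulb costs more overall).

$42.60

halogen bulb: $2.72 + (45/1000) kW × 12000 h × $0.10 = $2.72 + $54 = $56.72
LED bulb: $3.32 + (9/1000) kW × 12000 h × $0.10 = $3.32 + $10.8 = $14.12
Saving = $56.72 − $14.12 = $42.6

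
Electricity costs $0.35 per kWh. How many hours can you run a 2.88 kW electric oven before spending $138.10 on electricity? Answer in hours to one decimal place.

137.0 h

Energy available = $138.10 ÷ $0.35/kWh = 394.5714 kWh
Hours = 394.5714 kWh ÷ 2.88 kW = 137.0 h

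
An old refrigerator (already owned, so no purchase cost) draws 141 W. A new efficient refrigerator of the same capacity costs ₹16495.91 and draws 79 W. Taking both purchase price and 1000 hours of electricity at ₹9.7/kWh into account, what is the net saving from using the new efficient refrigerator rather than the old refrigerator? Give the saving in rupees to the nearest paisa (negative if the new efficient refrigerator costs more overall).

old refrigerator: ₹0.00 + (141/1000) kW × 1000 h × ₹9.7 = ₹0.00 + ₹1367.7 = ₹1367.7
new efficient refrigerator: ₹16495.91 + (79/1000) kW × 1000 h × ₹9.7 = ₹16495.91 + ₹766.3 = ₹17262.21
Saving = ₹1367.7 − ₹17262.21 = −₹15894.51

-₹15894.51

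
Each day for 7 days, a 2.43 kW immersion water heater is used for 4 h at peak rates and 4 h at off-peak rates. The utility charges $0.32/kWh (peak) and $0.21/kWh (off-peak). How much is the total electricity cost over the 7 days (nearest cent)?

$36.06

Peak energy = 2.43 kW × 4 h × 7 = 68.04 kWh
Off-peak energy = 2.43 kW × 4 h × 7 = 68.04 kWh
Cost = 68.04 × $0.32 + 68.04 × $0.21 = $21.7728 + $14.2884 = $36.06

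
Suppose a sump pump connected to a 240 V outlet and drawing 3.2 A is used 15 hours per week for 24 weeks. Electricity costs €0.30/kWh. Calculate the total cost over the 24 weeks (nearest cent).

€82.94

Power = 3.2 A × 240 V = 768 W = 0.768 kW
Runtime = 15 h/week × 24 weeks = 360 h
Energy = 0.768 kW × 360 h = 276.48 kWh
Cost = 276.48 kWh × €0.30/kWh = €82.94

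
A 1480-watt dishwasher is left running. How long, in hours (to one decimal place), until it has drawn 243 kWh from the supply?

Hours = 243 kWh ÷ 1.48 kW = 164.2 h

164.2 h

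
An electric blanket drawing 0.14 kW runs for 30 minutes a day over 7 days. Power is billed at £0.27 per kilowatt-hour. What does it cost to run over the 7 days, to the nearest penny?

£0.13

Runtime = 30 min × 7 = 210 min = 3.5 h
Energy = 0.14 kW × 3.5 h = 0.49 kWh
Cost = 0.49 kWh × £0.27/kWh = £0.13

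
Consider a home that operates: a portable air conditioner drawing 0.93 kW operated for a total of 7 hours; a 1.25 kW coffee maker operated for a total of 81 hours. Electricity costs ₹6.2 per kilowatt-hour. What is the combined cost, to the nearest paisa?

portable air conditioner: 0.93 kW × 7 h = 6.51 kWh
coffee maker: 1.25 kW × 81 h = 101.25 kWh
Total energy = 107.76 kWh
Cost = 107.76 × ₹6.2 = ₹668.11

₹668.11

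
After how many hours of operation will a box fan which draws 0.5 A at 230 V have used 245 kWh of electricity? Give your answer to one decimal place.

Power = 0.5 A × 230 V = 115 W = 0.115 kW
Hours = 245 kWh ÷ 0.115 kW = 2130.4 h

2130.4 h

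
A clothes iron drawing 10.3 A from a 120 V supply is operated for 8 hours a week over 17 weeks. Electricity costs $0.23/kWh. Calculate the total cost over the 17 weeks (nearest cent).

Power = 10.3 A × 120 V = 1236 W = 1.236 kW
Runtime = 8 h/week × 17 weeks = 136 h
Energy = 1.236 kW × 136 h = 168.096 kWh
Cost = 168.096 kWh × $0.23/kWh = $38.66

$38.66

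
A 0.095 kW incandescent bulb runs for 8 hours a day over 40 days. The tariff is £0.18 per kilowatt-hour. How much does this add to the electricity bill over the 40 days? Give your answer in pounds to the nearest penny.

£5.47

Runtime = 8 h/day × 40 days = 320 h
Energy = 0.095 kW × 320 h = 30.4 kWh
Cost = 30.4 kWh × £0.18/kWh = £5.47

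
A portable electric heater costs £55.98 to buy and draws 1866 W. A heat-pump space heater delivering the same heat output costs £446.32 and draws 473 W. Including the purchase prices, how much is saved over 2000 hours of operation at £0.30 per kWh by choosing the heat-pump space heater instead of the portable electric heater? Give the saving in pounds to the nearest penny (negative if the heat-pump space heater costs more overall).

portable electric heater: £55.98 + (1866/1000) kW × 2000 h × £0.30 = £55.98 + £1119.6 = £1175.58
heat-pump space heater: £446.32 + (473/1000) kW × 2000 h × £0.30 = £446.32 + £283.8 = £730.12
Saving = £1175.58 − £730.12 = £445.46

£445.46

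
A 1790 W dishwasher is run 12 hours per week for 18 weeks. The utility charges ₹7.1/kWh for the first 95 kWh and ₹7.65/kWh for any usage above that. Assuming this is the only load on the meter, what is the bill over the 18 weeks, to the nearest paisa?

Runtime = 12 h/week × 18 weeks = 216 h
Energy = 1.79 kW × 216 h = 386.64 kWh
Tier 1 (0–95 kWh): 95 × ₹7.1 = ₹674.5
Above 95 kWh: 291.64 × ₹7.65 = ₹2231.046
Bill = ₹2905.55

₹2905.55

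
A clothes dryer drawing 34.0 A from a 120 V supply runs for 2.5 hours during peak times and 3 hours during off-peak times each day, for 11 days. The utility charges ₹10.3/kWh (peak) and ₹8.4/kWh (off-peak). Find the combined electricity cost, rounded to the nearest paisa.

Power = 34.0 A × 120 V = 4080 W = 4.08 kW
Peak energy = 4.08 kW × 2.5 h × 11 = 112.2 kWh
Off-peak energy = 4.08 kW × 3 h × 11 = 134.64 kWh
Cost = 112.2 × ₹10.3 + 134.64 × ₹8.4 = ₹1155.66 + ₹1130.976 = ₹2286.64

₹2286.64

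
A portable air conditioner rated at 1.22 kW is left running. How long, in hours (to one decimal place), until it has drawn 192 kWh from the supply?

Hours = 192 kWh ÷ 1.22 kW = 157.4 h

157.4 h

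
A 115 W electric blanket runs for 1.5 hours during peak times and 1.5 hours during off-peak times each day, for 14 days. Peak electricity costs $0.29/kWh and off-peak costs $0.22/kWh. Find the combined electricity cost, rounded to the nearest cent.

Peak energy = 0.115 kW × 1.5 h × 14 = 2.415 kWh
Off-peak energy = 0.115 kW × 1.5 h × 14 = 2.415 kWh
Cost = 2.415 × $0.29 + 2.415 × $0.22 = $0.70035 + $0.5313 = $1.23

$1.23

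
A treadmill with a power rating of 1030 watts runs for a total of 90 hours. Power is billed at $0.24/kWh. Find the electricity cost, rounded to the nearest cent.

$22.25

Energy = 1.03 kW × 90 h = 92.7 kWh
Cost = 92.7 kWh × $0.24/kWh = $22.25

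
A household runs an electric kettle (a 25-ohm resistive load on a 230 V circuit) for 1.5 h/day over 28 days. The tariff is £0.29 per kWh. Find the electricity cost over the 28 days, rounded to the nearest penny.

Power = V²/R = 230²/25 = 2116 W = 2.116 kW
Runtime = 1.5 h/day × 28 days = 42 h
Energy = 2.116 kW × 42 h = 88.872 kWh
Cost = 88.872 kWh × £0.29/kWh = £25.77

£25.77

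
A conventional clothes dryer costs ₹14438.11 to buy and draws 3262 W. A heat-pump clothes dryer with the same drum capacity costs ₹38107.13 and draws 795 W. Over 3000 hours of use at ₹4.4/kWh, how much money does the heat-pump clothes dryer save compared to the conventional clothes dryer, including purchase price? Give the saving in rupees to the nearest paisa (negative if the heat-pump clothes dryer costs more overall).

₹8895.38

conventional clothes dryer: ₹14438.11 + (3262/1000) kW × 3000 h × ₹4.4 = ₹14438.11 + ₹43058.4 = ₹57496.51
heat-pump clothes dryer: ₹38107.13 + (795/1000) kW × 3000 h × ₹4.4 = ₹38107.13 + ₹10494 = ₹48601.13
Saving = ₹57496.51 − ₹48601.13 = ₹8895.38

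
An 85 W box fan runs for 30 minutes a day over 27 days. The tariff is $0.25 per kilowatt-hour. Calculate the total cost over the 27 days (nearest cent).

Runtime = 30 min × 27 = 810 min = 13.5 h
Energy = 0.085 kW × 13.5 h = 1.1475 kWh
Cost = 1.1475 kWh × $0.25/kWh = $0.29

$0.29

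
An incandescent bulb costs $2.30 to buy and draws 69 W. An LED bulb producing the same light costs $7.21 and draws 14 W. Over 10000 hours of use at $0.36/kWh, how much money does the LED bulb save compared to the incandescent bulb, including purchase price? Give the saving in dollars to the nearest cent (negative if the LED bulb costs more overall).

$193.09

incandescent bulb: $2.30 + (69/1000) kW × 10000 h × $0.36 = $2.30 + $248.4 = $250.7
LED bulb: $7.21 + (14/1000) kW × 10000 h × $0.36 = $7.21 + $50.4 = $57.61
Saving = $250.7 − $57.61 = $193.09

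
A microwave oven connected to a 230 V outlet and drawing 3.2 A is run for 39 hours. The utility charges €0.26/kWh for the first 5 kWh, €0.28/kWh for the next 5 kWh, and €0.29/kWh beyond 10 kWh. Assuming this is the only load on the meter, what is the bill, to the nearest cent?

Power = 3.2 A × 230 V = 736 W = 0.736 kW
Energy = 0.736 kW × 39 h = 28.704 kWh
Tier 1 (0–5 kWh): 5 × €0.26 = €1.3
Tier 2 (5–10 kWh): 5 × €0.28 = €1.4
Above 10 kWh: 18.704 × €0.29 = €5.42416
Bill = €8.12

€8.12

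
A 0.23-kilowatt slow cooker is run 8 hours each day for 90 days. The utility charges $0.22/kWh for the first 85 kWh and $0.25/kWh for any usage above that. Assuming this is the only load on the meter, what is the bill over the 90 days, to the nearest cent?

$38.85

Runtime = 8 h/day × 90 days = 720 h
Energy = 0.23 kW × 720 h = 165.6 kWh
Tier 1 (0–85 kWh): 85 × $0.22 = $18.7
Above 85 kWh: 80.6 × $0.25 = $20.15
Bill = $38.85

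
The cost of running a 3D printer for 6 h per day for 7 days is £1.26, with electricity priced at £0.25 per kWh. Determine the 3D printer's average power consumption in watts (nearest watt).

120 W

Energy = £1.26 ÷ £0.25/kWh = 5.04 kWh
Runtime = 6 h/day × 7 days = 42 h
Power = 5.04 kWh ÷ 42 h = 0.12 kW = 120 W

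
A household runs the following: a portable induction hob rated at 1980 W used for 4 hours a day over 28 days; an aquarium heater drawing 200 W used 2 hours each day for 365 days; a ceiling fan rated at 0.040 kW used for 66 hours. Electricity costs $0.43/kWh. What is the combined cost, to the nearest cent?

portable induction hob: Runtime = 4 h/day × 28 days = 112 h
portable induction hob: 1.98 kW × 112 h = 221.76 kWh
aquarium heater: Runtime = 2 h/day × 365 days = 730 h
aquarium heater: 0.2 kW × 730 h = 146 kWh
ceiling fan: 0.04 kW × 66 h = 2.64 kWh
Total energy = 370.4 kWh
Cost = 370.4 × $0.43 = $159.27

$159.27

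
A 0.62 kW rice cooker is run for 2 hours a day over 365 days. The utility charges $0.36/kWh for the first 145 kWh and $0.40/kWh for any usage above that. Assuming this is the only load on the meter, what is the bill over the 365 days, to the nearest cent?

Runtime = 2 h/day × 365 days = 730 h
Energy = 0.62 kW × 730 h = 452.6 kWh
Tier 1 (0–145 kWh): 145 × $0.36 = $52.2
Above 145 kWh: 307.6 × $0.40 = $123.04
Bill = $175.24

$175.24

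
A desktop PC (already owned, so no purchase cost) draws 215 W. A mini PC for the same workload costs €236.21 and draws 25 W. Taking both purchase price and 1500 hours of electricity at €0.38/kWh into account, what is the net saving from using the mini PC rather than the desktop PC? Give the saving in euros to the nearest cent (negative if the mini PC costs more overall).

-€127.91

desktop PC: €0.00 + (215/1000) kW × 1500 h × €0.38 = €0.00 + €122.55 = €122.55
mini PC: €236.21 + (25/1000) kW × 1500 h × €0.38 = €236.21 + €14.25 = €250.46
Saving = €122.55 − €250.46 = −€127.91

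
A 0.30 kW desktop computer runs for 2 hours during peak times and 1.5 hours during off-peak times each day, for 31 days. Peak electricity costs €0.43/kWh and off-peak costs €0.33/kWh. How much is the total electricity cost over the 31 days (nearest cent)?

€12.60

Peak energy = 0.3 kW × 2 h × 31 = 18.6 kWh
Off-peak energy = 0.3 kW × 1.5 h × 31 = 13.95 kWh
Cost = 18.6 × €0.43 + 13.95 × €0.33 = €7.998 + €4.6035 = €12.60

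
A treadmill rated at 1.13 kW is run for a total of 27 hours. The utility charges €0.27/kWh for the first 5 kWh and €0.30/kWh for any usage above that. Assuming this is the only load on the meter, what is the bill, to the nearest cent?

€9.00

Energy = 1.13 kW × 27 h = 30.51 kWh
Tier 1 (0–5 kWh): 5 × €0.27 = €1.35
Above 5 kWh: 25.51 × €0.30 = €7.653
Bill = €9.00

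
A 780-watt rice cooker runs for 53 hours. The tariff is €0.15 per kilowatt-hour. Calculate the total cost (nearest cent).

€6.20

Energy = 0.78 kW × 53 h = 41.34 kWh
Cost = 41.34 kWh × €0.15/kWh = €6.20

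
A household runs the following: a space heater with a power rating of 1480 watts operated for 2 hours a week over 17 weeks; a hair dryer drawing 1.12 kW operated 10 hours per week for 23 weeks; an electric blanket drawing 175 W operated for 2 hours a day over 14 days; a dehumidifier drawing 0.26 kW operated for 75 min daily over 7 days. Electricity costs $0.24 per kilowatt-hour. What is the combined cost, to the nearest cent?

space heater: Runtime = 2 h/week × 17 weeks = 34 h
space heater: 1.48 kW × 34 h = 50.32 kWh
hair dryer: Runtime = 10 h/week × 23 weeks = 230 h
hair dryer: 1.12 kW × 230 h = 257.6 kWh
electric blanket: Runtime = 2 h/day × 14 days = 28 h
electric blanket: 0.175 kW × 28 h = 4.9 kWh
dehumidifier: Runtime = 75 min × 7 = 525 min = 8.75 h
dehumidifier: 0.26 kW × 8.75 h = 2.275 kWh
Total energy = 315.095 kWh
Cost = 315.095 × $0.24 = $75.62

$75.62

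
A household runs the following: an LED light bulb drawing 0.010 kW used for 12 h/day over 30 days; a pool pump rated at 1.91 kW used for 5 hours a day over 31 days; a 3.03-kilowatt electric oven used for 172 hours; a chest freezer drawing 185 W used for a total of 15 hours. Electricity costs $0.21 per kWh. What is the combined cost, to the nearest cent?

$172.95

LED light bulb: Runtime = 12 h/day × 30 days = 360 h
LED light bulb: 0.01 kW × 360 h = 3.6 kWh
pool pump: Runtime = 5 h/day × 31 days = 155 h
pool pump: 1.91 kW × 155 h = 296.05 kWh
electric oven: 3.03 kW × 172 h = 521.16 kWh
chest freezer: 0.185 kW × 15 h = 2.775 kWh
Total energy = 823.585 kWh
Cost = 823.585 × $0.21 = $172.95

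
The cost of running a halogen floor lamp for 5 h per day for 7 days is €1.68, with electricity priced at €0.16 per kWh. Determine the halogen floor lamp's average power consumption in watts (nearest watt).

Energy = €1.68 ÷ €0.16/kWh = 10.5 kWh
Runtime = 5 h/day × 7 days = 35 h
Power = 10.5 kWh ÷ 35 h = 0.3 kW = 300 W

300 W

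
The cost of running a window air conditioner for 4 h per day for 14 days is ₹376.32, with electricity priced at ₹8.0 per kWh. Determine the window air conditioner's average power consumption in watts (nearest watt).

840 W

Energy = ₹376.32 ÷ ₹8.0/kWh = 47.04 kWh
Runtime = 4 h/day × 14 days = 56 h
Power = 47.04 kWh ÷ 56 h = 0.84 kW = 840 W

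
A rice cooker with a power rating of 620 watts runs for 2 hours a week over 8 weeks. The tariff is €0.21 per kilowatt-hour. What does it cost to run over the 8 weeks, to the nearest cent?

Runtime = 2 h/week × 8 weeks = 16 h
Energy = 0.62 kW × 16 h = 9.92 kWh
Cost = 9.92 kWh × €0.21/kWh = €2.08

€2.08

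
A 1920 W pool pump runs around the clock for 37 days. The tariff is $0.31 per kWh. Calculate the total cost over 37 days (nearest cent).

Runtime = 24 h × 37 = 888 h
Energy = 1.92 kW × 888 h = 1704.96 kWh
Cost = 1704.96 kWh × $0.31/kWh = $528.54

$528.54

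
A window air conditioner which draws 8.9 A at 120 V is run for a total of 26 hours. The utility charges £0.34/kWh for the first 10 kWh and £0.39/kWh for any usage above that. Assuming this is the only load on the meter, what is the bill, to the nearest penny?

Power = 8.9 A × 120 V = 1068 W = 1.068 kW
Energy = 1.068 kW × 26 h = 27.768 kWh
Tier 1 (0–10 kWh): 10 × £0.34 = £3.4
Above 10 kWh: 17.768 × £0.39 = £6.92952
Bill = £10.33

£10.33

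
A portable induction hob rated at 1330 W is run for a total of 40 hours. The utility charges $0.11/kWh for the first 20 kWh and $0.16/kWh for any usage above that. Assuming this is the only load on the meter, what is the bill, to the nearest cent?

Energy = 1.33 kW × 40 h = 53.2 kWh
Tier 1 (0–20 kWh): 20 × $0.11 = $2.2
Above 20 kWh: 33.2 × $0.16 = $5.312
Bill = $7.51

$7.51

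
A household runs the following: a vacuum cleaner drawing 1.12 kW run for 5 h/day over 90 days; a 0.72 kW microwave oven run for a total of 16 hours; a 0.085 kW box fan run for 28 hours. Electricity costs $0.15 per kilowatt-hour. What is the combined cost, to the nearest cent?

vacuum cleaner: Runtime = 5 h/day × 90 days = 450 h
vacuum cleaner: 1.12 kW × 450 h = 504 kWh
microwave oven: 0.72 kW × 16 h = 11.52 kWh
box fan: 0.085 kW × 28 h = 2.38 kWh
Total energy = 517.9 kWh
Cost = 517.9 × $0.15 = $77.69

$77.69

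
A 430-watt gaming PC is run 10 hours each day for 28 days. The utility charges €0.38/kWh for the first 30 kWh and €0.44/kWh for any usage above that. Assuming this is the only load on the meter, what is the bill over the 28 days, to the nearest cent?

€51.18

Runtime = 10 h/day × 28 days = 280 h
Energy = 0.43 kW × 280 h = 120.4 kWh
Tier 1 (0–30 kWh): 30 × €0.38 = €11.4
Above 30 kWh: 90.4 × €0.44 = €39.776
Bill = €51.18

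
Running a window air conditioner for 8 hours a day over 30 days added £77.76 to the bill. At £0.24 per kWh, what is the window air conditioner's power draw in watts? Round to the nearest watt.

Energy = £77.76 ÷ £0.24/kWh = 324 kWh
Runtime = 8 h/day × 30 days = 240 h
Power = 324 kWh ÷ 240 h = 1.35 kW = 1350 W

1350 W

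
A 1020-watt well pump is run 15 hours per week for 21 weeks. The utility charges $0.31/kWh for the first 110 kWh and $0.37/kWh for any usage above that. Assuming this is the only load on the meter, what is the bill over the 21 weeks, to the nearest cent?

Runtime = 15 h/week × 21 weeks = 315 h
Energy = 1.02 kW × 315 h = 321.3 kWh
Tier 1 (0–110 kWh): 110 × $0.31 = $34.1
Above 110 kWh: 211.3 × $0.37 = $78.181
Bill = $112.28

$112.28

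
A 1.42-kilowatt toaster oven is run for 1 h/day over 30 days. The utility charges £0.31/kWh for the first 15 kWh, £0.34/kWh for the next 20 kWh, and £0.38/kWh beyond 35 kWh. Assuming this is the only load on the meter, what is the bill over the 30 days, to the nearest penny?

£14.34

Runtime = 1 h/day × 30 days = 30 h
Energy = 1.42 kW × 30 h = 42.6 kWh
Tier 1 (0–15 kWh): 15 × £0.31 = £4.65
Tier 2 (15–35 kWh): 20 × £0.34 = £6.8
Above 35 kWh: 7.6 × £0.38 = £2.888
Bill = £14.34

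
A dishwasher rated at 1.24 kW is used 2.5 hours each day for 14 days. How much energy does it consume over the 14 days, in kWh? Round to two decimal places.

43.40 kWh

Runtime = 2.5 h/day × 14 days = 35 h
Energy = 1.24 kW × 35 h = 43.4 kWh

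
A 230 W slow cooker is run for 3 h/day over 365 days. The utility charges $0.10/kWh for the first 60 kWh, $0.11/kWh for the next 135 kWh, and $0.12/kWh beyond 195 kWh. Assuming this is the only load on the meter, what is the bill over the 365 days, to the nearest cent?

Runtime = 3 h/day × 365 days = 1095 h
Energy = 0.23 kW × 1095 h = 251.85 kWh
Tier 1 (0–60 kWh): 60 × $0.10 = $6
Tier 2 (60–195 kWh): 135 × $0.11 = $14.85
Above 195 kWh: 56.85 × $0.12 = $6.822
Bill = $27.67

$27.67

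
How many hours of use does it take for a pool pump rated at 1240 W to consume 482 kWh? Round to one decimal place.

388.7 h

Hours = 482 kWh ÷ 1.24 kW = 388.7 h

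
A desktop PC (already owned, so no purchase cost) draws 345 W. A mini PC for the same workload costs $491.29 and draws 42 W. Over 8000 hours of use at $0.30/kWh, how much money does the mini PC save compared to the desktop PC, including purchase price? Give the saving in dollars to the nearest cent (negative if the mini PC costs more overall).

desktop PC: $0.00 + (345/1000) kW × 8000 h × $0.30 = $0.00 + $828 = $828
mini PC: $491.29 + (42/1000) kW × 8000 h × $0.30 = $491.29 + $100.8 = $592.09
Saving = $828 − $592.09 = $235.91

$235.91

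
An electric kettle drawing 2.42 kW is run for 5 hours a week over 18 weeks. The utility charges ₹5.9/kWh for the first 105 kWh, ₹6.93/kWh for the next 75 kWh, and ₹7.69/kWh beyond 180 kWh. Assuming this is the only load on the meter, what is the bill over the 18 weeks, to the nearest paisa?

Runtime = 5 h/week × 18 weeks = 90 h
Energy = 2.42 kW × 90 h = 217.8 kWh
Tier 1 (0–105 kWh): 105 × ₹5.9 = ₹619.5
Tier 2 (105–180 kWh): 75 × ₹6.93 = ₹519.75
Above 180 kWh: 37.8 × ₹7.69 = ₹290.682
Bill = ₹1429.93

₹1429.93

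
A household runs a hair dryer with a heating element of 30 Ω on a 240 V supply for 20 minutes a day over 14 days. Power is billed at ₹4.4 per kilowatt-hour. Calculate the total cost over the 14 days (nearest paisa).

₹39.42

Power = V²/R = 240²/30 = 1920 W = 1.92 kW
Runtime = 20 min × 14 = 280 min = 4.666666… h
Energy = 1.92 kW × 4.666666… h = 8.96 kWh
Cost = 8.96 kWh × ₹4.4/kWh = ₹39.42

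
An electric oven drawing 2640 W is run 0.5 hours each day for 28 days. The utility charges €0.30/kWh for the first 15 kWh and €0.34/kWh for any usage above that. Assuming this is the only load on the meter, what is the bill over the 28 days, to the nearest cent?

€11.97

Runtime = 0.5 h/day × 28 days = 14 h
Energy = 2.64 kW × 14 h = 36.96 kWh
Tier 1 (0–15 kWh): 15 × €0.30 = €4.5
Above 15 kWh: 21.96 × €0.34 = €7.4664
Bill = €11.97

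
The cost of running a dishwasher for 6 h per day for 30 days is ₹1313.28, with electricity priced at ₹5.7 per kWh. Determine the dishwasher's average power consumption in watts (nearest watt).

1280 W

Energy = ₹1313.28 ÷ ₹5.7/kWh = 230.4 kWh
Runtime = 6 h/day × 30 days = 180 h
Power = 230.4 kWh ÷ 180 h = 1.28 kW = 1280 W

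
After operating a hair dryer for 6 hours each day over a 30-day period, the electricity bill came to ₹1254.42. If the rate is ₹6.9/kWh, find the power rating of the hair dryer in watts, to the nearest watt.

Energy = ₹1254.42 ÷ ₹6.9/kWh = 181.8 kWh
Runtime = 6 h/day × 30 days = 180 h
Power = 181.8 kWh ÷ 180 h = 1.01 kW = 1010 W

1010 W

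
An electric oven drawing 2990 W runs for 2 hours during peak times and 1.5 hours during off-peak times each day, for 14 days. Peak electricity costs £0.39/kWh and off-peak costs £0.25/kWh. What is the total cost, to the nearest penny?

Peak energy = 2.99 kW × 2 h × 14 = 83.72 kWh
Off-peak energy = 2.99 kW × 1.5 h × 14 = 62.79 kWh
Cost = 83.72 × £0.39 + 62.79 × £0.25 = £32.6508 + £15.6975 = £48.35

£48.35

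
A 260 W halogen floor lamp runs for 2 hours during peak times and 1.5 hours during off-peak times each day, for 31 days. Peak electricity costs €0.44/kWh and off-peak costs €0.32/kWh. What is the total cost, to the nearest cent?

Peak energy = 0.26 kW × 2 h × 31 = 16.12 kWh
Off-peak energy = 0.26 kW × 1.5 h × 31 = 12.09 kWh
Cost = 16.12 × €0.44 + 12.09 × €0.32 = €7.0928 + €3.8688 = €10.96

€10.96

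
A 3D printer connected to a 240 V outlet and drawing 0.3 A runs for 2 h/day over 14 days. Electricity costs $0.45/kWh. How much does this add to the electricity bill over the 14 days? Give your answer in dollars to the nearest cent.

Power = 0.3 A × 240 V = 72 W = 0.072 kW
Runtime = 2 h/day × 14 days = 28 h
Energy = 0.072 kW × 28 h = 2.016 kWh
Cost = 2.016 kWh × $0.45/kWh = $0.91

$0.91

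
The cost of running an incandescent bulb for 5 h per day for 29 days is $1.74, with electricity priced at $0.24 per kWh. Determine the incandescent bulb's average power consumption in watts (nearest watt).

Energy = $1.74 ÷ $0.24/kWh = 7.25 kWh
Runtime = 5 h/day × 29 days = 145 h
Power = 7.25 kWh ÷ 145 h = 0.05 kW = 50 W

50 W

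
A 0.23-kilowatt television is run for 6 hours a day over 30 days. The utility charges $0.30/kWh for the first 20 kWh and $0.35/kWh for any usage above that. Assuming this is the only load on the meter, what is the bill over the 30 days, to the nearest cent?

Runtime = 6 h/day × 30 days = 180 h
Energy = 0.23 kW × 180 h = 41.4 kWh
Tier 1 (0–20 kWh): 20 × $0.30 = $6
Above 20 kWh: 21.4 × $0.35 = $7.49
Bill = $13.49

$13.49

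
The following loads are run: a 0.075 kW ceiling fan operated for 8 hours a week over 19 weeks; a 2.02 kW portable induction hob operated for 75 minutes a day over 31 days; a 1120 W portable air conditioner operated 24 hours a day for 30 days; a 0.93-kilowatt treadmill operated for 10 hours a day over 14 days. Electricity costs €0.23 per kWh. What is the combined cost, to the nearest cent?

ceiling fan: Runtime = 8 h/week × 19 weeks = 152 h
ceiling fan: 0.075 kW × 152 h = 11.4 kWh
portable induction hob: Runtime = 75 min × 31 = 2325 min = 38.75 h
portable induction hob: 2.02 kW × 38.75 h = 78.275 kWh
portable air conditioner: Runtime = 24 h × 30 = 720 h
portable air conditioner: 1.12 kW × 720 h = 806.4 kWh
treadmill: Runtime = 10 h/day × 14 days = 140 h
treadmill: 0.93 kW × 140 h = 130.2 kWh
Total energy = 1026.275 kWh
Cost = 1026.275 × €0.23 = €236.04

€236.04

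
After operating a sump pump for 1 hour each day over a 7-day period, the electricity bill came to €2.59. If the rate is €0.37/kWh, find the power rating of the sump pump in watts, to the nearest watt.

Energy = €2.59 ÷ €0.37/kWh = 7 kWh
Runtime = 1 h/day × 7 days = 7 h
Power = 7 kWh ÷ 7 h = 1 kW = 1000 W

1000 W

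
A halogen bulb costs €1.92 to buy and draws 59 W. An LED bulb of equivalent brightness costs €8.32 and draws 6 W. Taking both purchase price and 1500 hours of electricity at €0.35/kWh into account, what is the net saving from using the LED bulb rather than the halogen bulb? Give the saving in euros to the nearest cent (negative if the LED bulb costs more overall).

halogen bulb: €1.92 + (59/1000) kW × 1500 h × €0.35 = €1.92 + €30.975 = €32.895
LED bulb: €8.32 + (6/1000) kW × 1500 h × €0.35 = €8.32 + €3.15 = €11.47
Saving = €32.895 − €11.47 = €21.425 → €21.43

€21.43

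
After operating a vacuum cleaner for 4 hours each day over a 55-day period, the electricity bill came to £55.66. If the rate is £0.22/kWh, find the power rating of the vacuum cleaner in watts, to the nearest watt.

1150 W

Energy = £55.66 ÷ £0.22/kWh = 253 kWh
Runtime = 4 h/day × 55 days = 220 h
Power = 253 kWh ÷ 220 h = 1.15 kW = 1150 W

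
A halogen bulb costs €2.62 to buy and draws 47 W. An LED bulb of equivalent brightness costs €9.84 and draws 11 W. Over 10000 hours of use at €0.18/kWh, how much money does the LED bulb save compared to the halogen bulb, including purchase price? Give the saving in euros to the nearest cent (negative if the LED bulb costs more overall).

€57.58

halogen bulb: €2.62 + (47/1000) kW × 10000 h × €0.18 = €2.62 + €84.6 = €87.22
LED bulb: €9.84 + (11/1000) kW × 10000 h × €0.18 = €9.84 + €19.8 = €29.64
Saving = €87.22 − €29.64 = €57.58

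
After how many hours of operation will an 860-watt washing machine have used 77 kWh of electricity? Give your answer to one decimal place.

Hours = 77 kWh ÷ 0.86 kW = 89.5 h

89.5 h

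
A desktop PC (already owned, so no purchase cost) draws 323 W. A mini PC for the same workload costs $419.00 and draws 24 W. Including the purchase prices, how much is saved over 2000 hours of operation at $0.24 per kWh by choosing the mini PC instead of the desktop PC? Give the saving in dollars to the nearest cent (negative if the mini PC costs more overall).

-$275.48

desktop PC: $0.00 + (323/1000) kW × 2000 h × $0.24 = $0.00 + $155.04 = $155.04
mini PC: $419.00 + (24/1000) kW × 2000 h × $0.24 = $419.00 + $11.52 = $430.52
Saving = $155.04 − $430.52 = −$275.48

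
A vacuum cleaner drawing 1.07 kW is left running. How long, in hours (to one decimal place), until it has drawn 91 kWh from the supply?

Hours = 91 kWh ÷ 1.07 kW = 85.0 h

85.0 h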